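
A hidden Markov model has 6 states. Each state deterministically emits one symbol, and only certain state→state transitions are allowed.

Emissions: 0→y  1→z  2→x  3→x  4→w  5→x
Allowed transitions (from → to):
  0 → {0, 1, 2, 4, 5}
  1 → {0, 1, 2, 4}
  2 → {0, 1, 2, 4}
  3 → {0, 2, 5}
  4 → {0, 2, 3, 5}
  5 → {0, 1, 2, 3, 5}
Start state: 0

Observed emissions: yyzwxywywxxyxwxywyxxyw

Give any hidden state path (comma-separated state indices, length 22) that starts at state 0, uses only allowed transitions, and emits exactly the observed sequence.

0,0,1,4,2,0,4,0,4,5,2,0,2,4,3,0,4,0,5,5,0,4

  pos 0: y in {0}, choose 0; start
  pos 1: y in {0}, choose 0; 0->0 ok
  pos 2: z in {1}, choose 1; 0->1 ok
  pos 3: w in {4}, choose 4; 1->4 ok
  pos 4: x in {2,3,5}, choose 2; 4->2 ok
  pos 5: y in {0}, choose 0; 2->0 ok
  pos 6: w in {4}, choose 4; 0->4 ok
  pos 7: y in {0}, choose 0; 4->0 ok
  pos 8: w in {4}, choose 4; 0->4 ok
  pos 9: x in {2,3,5}, choose 5; 4->5 ok
  pos 10: x in {2,3,5}, choose 2; 5->2 ok
  pos 11: y in {0}, choose 0; 2->0 ok
  pos 12: x in {2,3,5}, choose 2; 0->2 ok
  pos 13: w in {4}, choose 4; 2->4 ok
  pos 14: x in {2,3,5}, choose 3; 4->3 ok
  pos 15: y in {0}, choose 0; 3->0 ok
  pos 16: w in {4}, choose 4; 0->4 ok
  pos 17: y in {0}, choose 0; 4->0 ok
  pos 18: x in {2,3,5}, choose 5; 0->5 ok
  pos 19: x in {2,3,5}, choose 5; 5->5 ok
  pos 20: y in {0}, choose 0; 5->0 ok
  pos 21: w in {4}, choose 4; 0->4 ok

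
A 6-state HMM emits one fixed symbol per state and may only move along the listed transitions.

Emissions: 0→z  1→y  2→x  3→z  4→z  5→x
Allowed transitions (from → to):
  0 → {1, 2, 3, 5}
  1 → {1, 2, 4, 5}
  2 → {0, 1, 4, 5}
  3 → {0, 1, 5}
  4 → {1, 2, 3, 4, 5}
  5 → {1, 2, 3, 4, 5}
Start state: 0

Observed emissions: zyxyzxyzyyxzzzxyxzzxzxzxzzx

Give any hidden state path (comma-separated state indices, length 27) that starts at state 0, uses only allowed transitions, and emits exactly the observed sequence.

0,1,5,1,4,5,1,4,1,1,2,4,4,4,5,1,5,4,3,5,4,2,0,5,3,0,5

  [0] z  {0,3,4}  => 0  start
  [1] y  {1}  => 1  0->1 ok
  [2] x  {2,5}  => 5  1->5 ok
  [3] y  {1}  => 1  5->1 ok
  [4] z  {0,3,4}  => 4  1->4 ok
  [5] x  {2,5}  => 5  4->5 ok
  [6] y  {1}  => 1  5->1 ok
  [7] z  {0,3,4}  => 4  1->4 ok
  [8] y  {1}  => 1  4->1 ok
  [9] y  {1}  => 1  1->1 ok
  [10] x  {2,5}  => 2  1->2 ok
  [11] z  {0,3,4}  => 4  2->4 ok
  [12] z  {0,3,4}  => 4  4->4 ok
  [13] z  {0,3,4}  => 4  4->4 ok
  [14] x  {2,5}  => 5  4->5 ok
  [15] y  {1}  => 1  5->1 ok
  [16] x  {2,5}  => 5  1->5 ok
  [17] z  {0,3,4}  => 4  5->4 ok
  [18] z  {0,3,4}  => 3  4->3 ok
  [19] x  {2,5}  => 5  3->5 ok
  [20] z  {0,3,4}  => 4  5->4 ok
  [21] x  {2,5}  => 2  4->2 ok
  [22] z  {0,3,4}  => 0  2->0 ok
  [23] x  {2,5}  => 5  0->5 ok
  [24] z  {0,3,4}  => 3  5->3 ok
  [25] z  {0,3,4}  => 0  3->0 ok
  [26] x  {2,5}  => 5  0->5 ok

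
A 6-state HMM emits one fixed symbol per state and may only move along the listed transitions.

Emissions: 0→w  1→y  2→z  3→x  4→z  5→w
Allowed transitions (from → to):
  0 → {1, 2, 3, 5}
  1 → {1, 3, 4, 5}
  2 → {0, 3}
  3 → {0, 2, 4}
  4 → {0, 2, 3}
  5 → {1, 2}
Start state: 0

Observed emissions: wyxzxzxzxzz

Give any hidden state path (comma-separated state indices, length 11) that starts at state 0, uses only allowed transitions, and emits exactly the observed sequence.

0,1,3,2,3,2,3,4,3,4,2

  0: obs=w cand={0,5} pick 0 [start]
  1: obs=y cand={1} pick 1 [0->1 ok]
  2: obs=x cand={3} pick 3 [1->3 ok]
  3: obs=z cand={2,4} pick 2 [3->2 ok]
  4: obs=x cand={3} pick 3 [2->3 ok]
  5: obs=z cand={2,4} pick 2 [3->2 ok]
  6: obs=x cand={3} pick 3 [2->3 ok]
  7: obs=z cand={2,4} pick 4 [3->4 ok]
  8: obs=x cand={3} pick 3 [4->3 ok]
  9: obs=z cand={2,4} pick 4 [3->4 ok]
  10: obs=z cand={2,4} pick 2 [4->2 ok]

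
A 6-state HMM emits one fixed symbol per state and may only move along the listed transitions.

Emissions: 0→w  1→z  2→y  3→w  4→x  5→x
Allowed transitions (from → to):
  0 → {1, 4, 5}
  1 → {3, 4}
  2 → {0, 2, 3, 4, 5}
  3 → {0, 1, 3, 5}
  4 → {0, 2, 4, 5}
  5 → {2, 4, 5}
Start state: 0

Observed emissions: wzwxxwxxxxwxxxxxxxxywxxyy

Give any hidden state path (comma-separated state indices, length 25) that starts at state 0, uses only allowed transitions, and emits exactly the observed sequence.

0,1,3,5,4,0,5,5,5,4,0,5,5,5,5,4,4,5,5,2,3,5,4,2,2

  pos 0: w in {0,3}, choose 0; start
  pos 1: z in {1}, choose 1; 0->1 ok
  pos 2: w in {0,3}, choose 3; 1->3 ok
  pos 3: x in {4,5}, choose 5; 3->5 ok
  pos 4: x in {4,5}, choose 4; 5->4 ok
  pos 5: w in {0,3}, choose 0; 4->0 ok
  pos 6: x in {4,5}, choose 5; 0->5 ok
  pos 7: x in {4,5}, choose 5; 5->5 ok
  pos 8: x in {4,5}, choose 5; 5->5 ok
  pos 9: x in {4,5}, choose 4; 5->4 ok
  pos 10: w in {0,3}, choose 0; 4->0 ok
  pos 11: x in {4,5}, choose 5; 0->5 ok
  pos 12: x in {4,5}, choose 5; 5->5 ok
  pos 13: x in {4,5}, choose 5; 5->5 ok
  pos 14: x in {4,5}, choose 5; 5->5 ok
  pos 15: x in {4,5}, choose 4; 5->4 ok
  pos 16: x in {4,5}, choose 4; 4->4 ok
  pos 17: x in {4,5}, choose 5; 4->5 ok
  pos 18: x in {4,5}, choose 5; 5->5 ok
  pos 19: y in {2}, choose 2; 5->2 ok
  pos 20: w in {0,3}, choose 3; 2->3 ok
  pos 21: x in {4,5}, choose 5; 3->5 ok
  pos 22: x in {4,5}, choose 4; 5->4 ok
  pos 23: y in {2}, choose 2; 4->2 ok
  pos 24: y in {2}, choose 2; 2->2 ok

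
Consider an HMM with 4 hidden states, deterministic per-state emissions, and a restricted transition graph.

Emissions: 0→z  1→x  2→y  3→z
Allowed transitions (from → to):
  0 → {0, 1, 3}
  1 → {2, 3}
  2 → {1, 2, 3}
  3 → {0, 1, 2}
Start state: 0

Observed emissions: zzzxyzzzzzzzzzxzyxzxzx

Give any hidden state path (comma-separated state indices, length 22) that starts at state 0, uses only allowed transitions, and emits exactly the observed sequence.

  t0 'z' -> {0,3}, take 0 (start)
  t1 'z' -> {0,3}, take 0 (0->0 ok)
  t2 'z' -> {0,3}, take 3 (0->3 ok)
  t3 'x' -> {1}, take 1 (3->1 ok)
  t4 'y' -> {2}, take 2 (1->2 ok)
  t5 'z' -> {0,3}, take 3 (2->3 ok)
  t6 'z' -> {0,3}, take 0 (3->0 ok)
  t7 'z' -> {0,3}, take 0 (0->0 ok)
  t8 'z' -> {0,3}, take 0 (0->0 ok)
  t9 'z' -> {0,3}, take 0 (0->0 ok)
  t10 'z' -> {0,3}, take 0 (0->0 ok)
  t11 'z' -> {0,3}, take 0 (0->0 ok)
  t12 'z' -> {0,3}, take 3 (0->3 ok)
  t13 'z' -> {0,3}, take 0 (3->0 ok)
  t14 'x' -> {1}, take 1 (0->1 ok)
  t15 'z' -> {0,3}, take 3 (1->3 ok)
  t16 'y' -> {2}, take 2 (3->2 ok)
  t17 'x' -> {1}, take 1 (2->1 ok)
  t18 'z' -> {0,3}, take 3 (1->3 ok)
  t19 'x' -> {1}, take 1 (3->1 ok)
  t20 'z' -> {0,3}, take 3 (1->3 ok)
  t21 'x' -> {1}, take 1 (3->1 ok)

0,0,3,1,2,3,0,0,0,0,0,0,3,0,1,3,2,1,3,1,3,1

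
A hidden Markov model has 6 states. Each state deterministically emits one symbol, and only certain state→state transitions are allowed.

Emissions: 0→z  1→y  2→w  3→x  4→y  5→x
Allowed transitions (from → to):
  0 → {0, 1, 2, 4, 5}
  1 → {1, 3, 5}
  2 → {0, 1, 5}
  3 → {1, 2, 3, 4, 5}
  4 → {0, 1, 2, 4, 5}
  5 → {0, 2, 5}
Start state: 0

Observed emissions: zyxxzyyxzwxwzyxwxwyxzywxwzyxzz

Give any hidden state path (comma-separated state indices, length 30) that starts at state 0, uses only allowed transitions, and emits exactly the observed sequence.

  pos 0: z in {0}, choose 0; start
  pos 1: y in {1,4}, choose 1; 0->1 ok
  pos 2: x in {3,5}, choose 3; 1->3 ok
  pos 3: x in {3,5}, choose 5; 3->5 ok
  pos 4: z in {0}, choose 0; 5->0 ok
  pos 5: y in {1,4}, choose 4; 0->4 ok
  pos 6: y in {1,4}, choose 1; 4->1 ok
  pos 7: x in {3,5}, choose 5; 1->5 ok
  pos 8: z in {0}, choose 0; 5->0 ok
  pos 9: w in {2}, choose 2; 0->2 ok
  pos 10: x in {3,5}, choose 5; 2->5 ok
  pos 11: w in {2}, choose 2; 5->2 ok
  pos 12: z in {0}, choose 0; 2->0 ok
  pos 13: y in {1,4}, choose 1; 0->1 ok
  pos 14: x in {3,5}, choose 3; 1->3 ok
  pos 15: w in {2}, choose 2; 3->2 ok
  pos 16: x in {3,5}, choose 5; 2->5 ok
  pos 17: w in {2}, choose 2; 5->2 ok
  pos 18: y in {1,4}, choose 1; 2->1 ok
  pos 19: x in {3,5}, choose 5; 1->5 ok
  pos 20: z in {0}, choose 0; 5->0 ok
  pos 21: y in {1,4}, choose 4; 0->4 ok
  pos 22: w in {2}, choose 2; 4->2 ok
  pos 23: x in {3,5}, choose 5; 2->5 ok
  pos 24: w in {2}, choose 2; 5->2 ok
  pos 25: z in {0}, choose 0; 2->0 ok
  pos 26: y in {1,4}, choose 4; 0->4 ok
  pos 27: x in {3,5}, choose 5; 4->5 ok
  pos 28: z in {0}, choose 0; 5->0 ok
  pos 29: z in {0}, choose 0; 0->0 ok

0,1,3,5,0,4,1,5,0,2,5,2,0,1,3,2,5,2,1,5,0,4,2,5,2,0,4,5,0,0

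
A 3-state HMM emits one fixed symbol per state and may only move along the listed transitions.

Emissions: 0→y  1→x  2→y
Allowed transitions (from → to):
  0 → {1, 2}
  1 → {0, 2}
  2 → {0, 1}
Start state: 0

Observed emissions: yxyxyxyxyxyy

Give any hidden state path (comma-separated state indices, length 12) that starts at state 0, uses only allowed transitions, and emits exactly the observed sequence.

  [0] y  {0,2}  => 0  start
  [1] x  {1}  => 1  0->1 ok
  [2] y  {0,2}  => 0  1->0 ok
  [3] x  {1}  => 1  0->1 ok
  [4] y  {0,2}  => 2  1->2 ok
  [5] x  {1}  => 1  2->1 ok
  [6] y  {0,2}  => 0  1->0 ok
  [7] x  {1}  => 1  0->1 ok
  [8] y  {0,2}  => 2  1->2 ok
  [9] x  {1}  => 1  2->1 ok
  [10] y  {0,2}  => 2  1->2 ok
  [11] y  {0,2}  => 0  2->0 ok

0,1,0,1,2,1,0,1,2,1,2,0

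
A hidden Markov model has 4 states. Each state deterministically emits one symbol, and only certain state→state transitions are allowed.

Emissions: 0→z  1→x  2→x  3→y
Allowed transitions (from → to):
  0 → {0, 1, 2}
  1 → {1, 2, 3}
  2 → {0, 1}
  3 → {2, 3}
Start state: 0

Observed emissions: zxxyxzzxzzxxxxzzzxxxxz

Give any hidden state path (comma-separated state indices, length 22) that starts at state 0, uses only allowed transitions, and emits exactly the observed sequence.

0,2,1,3,2,0,0,2,0,0,2,1,1,2,0,0,0,1,1,1,2,0

  0: obs=z cand={0} pick 0 [start]
  1: obs=x cand={1,2} pick 2 [0->2 ok]
  2: obs=x cand={1,2} pick 1 [2->1 ok]
  3: obs=y cand={3} pick 3 [1->3 ok]
  4: obs=x cand={1,2} pick 2 [3->2 ok]
  5: obs=z cand={0} pick 0 [2->0 ok]
  6: obs=z cand={0} pick 0 [0->0 ok]
  7: obs=x cand={1,2} pick 2 [0->2 ok]
  8: obs=z cand={0} pick 0 [2->0 ok]
  9: obs=z cand={0} pick 0 [0->0 ok]
  10: obs=x cand={1,2} pick 2 [0->2 ok]
  11: obs=x cand={1,2} pick 1 [2->1 ok]
  12: obs=x cand={1,2} pick 1 [1->1 ok]
  13: obs=x cand={1,2} pick 2 [1->2 ok]
  14: obs=z cand={0} pick 0 [2->0 ok]
  15: obs=z cand={0} pick 0 [0->0 ok]
  16: obs=z cand={0} pick 0 [0->0 ok]
  17: obs=x cand={1,2} pick 1 [0->1 ok]
  18: obs=x cand={1,2} pick 1 [1->1 ok]
  19: obs=x cand={1,2} pick 1 [1->1 ok]
  20: obs=x cand={1,2} pick 2 [1->2 ok]
  21: obs=z cand={0} pick 0 [2->0 ok]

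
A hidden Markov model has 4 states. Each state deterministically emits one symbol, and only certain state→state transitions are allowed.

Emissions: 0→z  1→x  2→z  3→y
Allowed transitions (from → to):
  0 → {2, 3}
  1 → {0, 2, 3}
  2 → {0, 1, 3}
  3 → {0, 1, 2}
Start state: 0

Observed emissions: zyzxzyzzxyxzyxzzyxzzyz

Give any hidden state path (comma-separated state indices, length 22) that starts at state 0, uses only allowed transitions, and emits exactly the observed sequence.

0,3,2,1,2,3,0,2,1,3,1,2,3,1,0,2,3,1,0,2,3,0

  [0] z  {0,2}  => 0  start
  [1] y  {3}  => 3  0->3 ok
  [2] z  {0,2}  => 2  3->2 ok
  [3] x  {1}  => 1  2->1 ok
  [4] z  {0,2}  => 2  1->2 ok
  [5] y  {3}  => 3  2->3 ok
  [6] z  {0,2}  => 0  3->0 ok
  [7] z  {0,2}  => 2  0->2 ok
  [8] x  {1}  => 1  2->1 ok
  [9] y  {3}  => 3  1->3 ok
  [10] x  {1}  => 1  3->1 ok
  [11] z  {0,2}  => 2  1->2 ok
  [12] y  {3}  => 3  2->3 ok
  [13] x  {1}  => 1  3->1 ok
  [14] z  {0,2}  => 0  1->0 ok
  [15] z  {0,2}  => 2  0->2 ok
  [16] y  {3}  => 3  2->3 ok
  [17] x  {1}  => 1  3->1 ok
  [18] z  {0,2}  => 0  1->0 ok
  [19] z  {0,2}  => 2  0->2 ok
  [20] y  {3}  => 3  2->3 ok
  [21] z  {0,2}  => 0  3->0 ok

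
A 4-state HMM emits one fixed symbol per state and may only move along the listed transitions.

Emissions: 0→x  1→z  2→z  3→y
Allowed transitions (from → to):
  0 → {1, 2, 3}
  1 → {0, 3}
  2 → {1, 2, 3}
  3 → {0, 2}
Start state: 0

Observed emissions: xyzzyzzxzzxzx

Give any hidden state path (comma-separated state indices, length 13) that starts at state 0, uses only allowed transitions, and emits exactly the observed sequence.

0,3,2,2,3,2,1,0,2,1,0,1,0

  0: obs=x cand={0} pick 0 [start]
  1: obs=y cand={3} pick 3 [0->3 ok]
  2: obs=z cand={1,2} pick 2 [3->2 ok]
  3: obs=z cand={1,2} pick 2 [2->2 ok]
  4: obs=y cand={3} pick 3 [2->3 ok]
  5: obs=z cand={1,2} pick 2 [3->2 ok]
  6: obs=z cand={1,2} pick 1 [2->1 ok]
  7: obs=x cand={0} pick 0 [1->0 ok]
  8: obs=z cand={1,2} pick 2 [0->2 ok]
  9: obs=z cand={1,2} pick 1 [2->1 ok]
  10: obs=x cand={0} pick 0 [1->0 ok]
  11: obs=z cand={1,2} pick 1 [0->1 ok]
  12: obs=x cand={0} pick 0 [1->0 ok]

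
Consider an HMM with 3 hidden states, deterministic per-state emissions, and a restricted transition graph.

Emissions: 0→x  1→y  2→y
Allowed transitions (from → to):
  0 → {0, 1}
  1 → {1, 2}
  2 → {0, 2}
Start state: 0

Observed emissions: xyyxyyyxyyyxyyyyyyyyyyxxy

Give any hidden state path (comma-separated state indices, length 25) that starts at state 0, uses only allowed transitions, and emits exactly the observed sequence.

0,1,2,0,1,1,2,0,1,1,2,0,1,1,1,1,2,2,2,2,2,2,0,0,1

  0: obs=x cand={0} pick 0 [start]
  1: obs=y cand={1,2} pick 1 [0->1 ok]
  2: obs=y cand={1,2} pick 2 [1->2 ok]
  3: obs=x cand={0} pick 0 [2->0 ok]
  4: obs=y cand={1,2} pick 1 [0->1 ok]
  5: obs=y cand={1,2} pick 1 [1->1 ok]
  6: obs=y cand={1,2} pick 2 [1->2 ok]
  7: obs=x cand={0} pick 0 [2->0 ok]
  8: obs=y cand={1,2} pick 1 [0->1 ok]
  9: obs=y cand={1,2} pick 1 [1->1 ok]
  10: obs=y cand={1,2} pick 2 [1->2 ok]
  11: obs=x cand={0} pick 0 [2->0 ok]
  12: obs=y cand={1,2} pick 1 [0->1 ok]
  13: obs=y cand={1,2} pick 1 [1->1 ok]
  14: obs=y cand={1,2} pick 1 [1->1 ok]
  15: obs=y cand={1,2} pick 1 [1->1 ok]
  16: obs=y cand={1,2} pick 2 [1->2 ok]
  17: obs=y cand={1,2} pick 2 [2->2 ok]
  18: obs=y cand={1,2} pick 2 [2->2 ok]
  19: obs=y cand={1,2} pick 2 [2->2 ok]
  20: obs=y cand={1,2} pick 2 [2->2 ok]
  21: obs=y cand={1,2} pick 2 [2->2 ok]
  22: obs=x cand={0} pick 0 [2->0 ok]
  23: obs=x cand={0} pick 0 [0->0 ok]
  24: obs=y cand={1,2} pick 1 [0->1 ok]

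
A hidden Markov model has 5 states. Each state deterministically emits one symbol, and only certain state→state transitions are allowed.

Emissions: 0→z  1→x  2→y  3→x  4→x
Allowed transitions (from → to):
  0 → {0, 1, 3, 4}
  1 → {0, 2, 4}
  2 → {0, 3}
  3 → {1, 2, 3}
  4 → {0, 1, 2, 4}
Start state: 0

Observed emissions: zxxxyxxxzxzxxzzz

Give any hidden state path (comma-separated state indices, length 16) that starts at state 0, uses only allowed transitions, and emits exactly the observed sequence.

  pos 0: z in {0}, choose 0; start
  pos 1: x in {1,3,4}, choose 3; 0->3 ok
  pos 2: x in {1,3,4}, choose 1; 3->1 ok
  pos 3: x in {1,3,4}, choose 4; 1->4 ok
  pos 4: y in {2}, choose 2; 4->2 ok
  pos 5: x in {1,3,4}, choose 3; 2->3 ok
  pos 6: x in {1,3,4}, choose 3; 3->3 ok
  pos 7: x in {1,3,4}, choose 1; 3->1 ok
  pos 8: z in {0}, choose 0; 1->0 ok
  pos 9: x in {1,3,4}, choose 4; 0->4 ok
  pos 10: z in {0}, choose 0; 4->0 ok
  pos 11: x in {1,3,4}, choose 3; 0->3 ok
  pos 12: x in {1,3,4}, choose 1; 3->1 ok
  pos 13: z in {0}, choose 0; 1->0 ok
  pos 14: z in {0}, choose 0; 0->0 ok
  pos 15: z in {0}, choose 0; 0->0 ok

0,3,1,4,2,3,3,1,0,4,0,3,1,0,0,0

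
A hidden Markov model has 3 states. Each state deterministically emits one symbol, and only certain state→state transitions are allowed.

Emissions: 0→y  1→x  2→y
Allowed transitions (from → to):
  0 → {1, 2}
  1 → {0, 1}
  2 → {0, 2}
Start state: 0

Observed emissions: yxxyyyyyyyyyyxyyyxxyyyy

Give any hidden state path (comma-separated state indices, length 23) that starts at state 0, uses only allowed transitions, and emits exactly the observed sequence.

0,1,1,0,2,0,2,2,0,2,2,2,0,1,0,2,0,1,1,0,2,2,2

  pos 0: y in {0,2}, choose 0; start
  pos 1: x in {1}, choose 1; 0->1 ok
  pos 2: x in {1}, choose 1; 1->1 ok
  pos 3: y in {0,2}, choose 0; 1->0 ok
  pos 4: y in {0,2}, choose 2; 0->2 ok
  pos 5: y in {0,2}, choose 0; 2->0 ok
  pos 6: y in {0,2}, choose 2; 0->2 ok
  pos 7: y in {0,2}, choose 2; 2->2 ok
  pos 8: y in {0,2}, choose 0; 2->0 ok
  pos 9: y in {0,2}, choose 2; 0->2 ok
  pos 10: y in {0,2}, choose 2; 2->2 ok
  pos 11: y in {0,2}, choose 2; 2->2 ok
  pos 12: y in {0,2}, choose 0; 2->0 ok
  pos 13: x in {1}, choose 1; 0->1 ok
  pos 14: y in {0,2}, choose 0; 1->0 ok
  pos 15: y in {0,2}, choose 2; 0->2 ok
  pos 16: y in {0,2}, choose 0; 2->0 ok
  pos 17: x in {1}, choose 1; 0->1 ok
  pos 18: x in {1}, choose 1; 1->1 ok
  pos 19: y in {0,2}, choose 0; 1->0 ok
  pos 20: y in {0,2}, choose 2; 0->2 ok
  pos 21: y in {0,2}, choose 2; 2->2 ok
  pos 22: y in {0,2}, choose 2; 2->2 ok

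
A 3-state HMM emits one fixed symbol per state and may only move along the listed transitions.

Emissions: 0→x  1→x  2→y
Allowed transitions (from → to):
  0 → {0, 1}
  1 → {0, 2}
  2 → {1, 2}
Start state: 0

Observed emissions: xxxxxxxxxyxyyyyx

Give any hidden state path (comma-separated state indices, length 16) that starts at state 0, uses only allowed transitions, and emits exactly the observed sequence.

  [0] x  {0,1}  => 0  start
  [1] x  {0,1}  => 0  0->0 ok
  [2] x  {0,1}  => 1  0->1 ok
  [3] x  {0,1}  => 0  1->0 ok
  [4] x  {0,1}  => 1  0->1 ok
  [5] x  {0,1}  => 0  1->0 ok
  [6] x  {0,1}  => 1  0->1 ok
  [7] x  {0,1}  => 0  1->0 ok
  [8] x  {0,1}  => 1  0->1 ok
  [9] y  {2}  => 2  1->2 ok
  [10] x  {0,1}  => 1  2->1 ok
  [11] y  {2}  => 2  1->2 ok
  [12] y  {2}  => 2  2->2 ok
  [13] y  {2}  => 2  2->2 ok
  [14] y  {2}  => 2  2->2 ok
  [15] x  {0,1}  => 1  2->1 ok

0,0,1,0,1,0,1,0,1,2,1,2,2,2,2,1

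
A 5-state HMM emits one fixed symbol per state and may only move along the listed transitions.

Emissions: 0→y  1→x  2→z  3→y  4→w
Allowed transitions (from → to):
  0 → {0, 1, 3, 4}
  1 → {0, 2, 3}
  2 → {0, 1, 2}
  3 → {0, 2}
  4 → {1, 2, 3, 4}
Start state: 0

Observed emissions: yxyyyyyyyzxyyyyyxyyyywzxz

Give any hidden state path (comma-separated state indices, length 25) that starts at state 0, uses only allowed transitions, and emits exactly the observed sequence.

  [0] y  {0,3}  => 0  start
  [1] x  {1}  => 1  0->1 ok
  [2] y  {0,3}  => 3  1->3 ok
  [3] y  {0,3}  => 0  3->0 ok
  [4] y  {0,3}  => 3  0->3 ok
  [5] y  {0,3}  => 0  3->0 ok
  [6] y  {0,3}  => 0  0->0 ok
  [7] y  {0,3}  => 0  0->0 ok
  [8] y  {0,3}  => 3  0->3 ok
  [9] z  {2}  => 2  3->2 ok
  [10] x  {1}  => 1  2->1 ok
  [11] y  {0,3}  => 0  1->0 ok
  [12] y  {0,3}  => 3  0->3 ok
  [13] y  {0,3}  => 0  3->0 ok
  [14] y  {0,3}  => 3  0->3 ok
  [15] y  {0,3}  => 0  3->0 ok
  [16] x  {1}  => 1  0->1 ok
  [17] y  {0,3}  => 3  1->3 ok
  [18] y  {0,3}  => 0  3->0 ok
  [19] y  {0,3}  => 0  0->0 ok
  [20] y  {0,3}  => 0  0->0 ok
  [21] w  {4}  => 4  0->4 ok
  [22] z  {2}  => 2  4->2 ok
  [23] x  {1}  => 1  2->1 ok
  [24] z  {2}  => 2  1->2 ok

0,1,3,0,3,0,0,0,3,2,1,0,3,0,3,0,1,3,0,0,0,4,2,1,2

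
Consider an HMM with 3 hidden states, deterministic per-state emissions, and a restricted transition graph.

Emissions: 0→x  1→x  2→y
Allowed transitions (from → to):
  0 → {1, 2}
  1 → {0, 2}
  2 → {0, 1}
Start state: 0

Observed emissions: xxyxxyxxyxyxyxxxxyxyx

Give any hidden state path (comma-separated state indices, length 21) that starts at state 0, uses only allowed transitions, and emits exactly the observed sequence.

  t0 'x' -> {0,1}, take 0 (start)
  t1 'x' -> {0,1}, take 1 (0->1 ok)
  t2 'y' -> {2}, take 2 (1->2 ok)
  t3 'x' -> {0,1}, take 1 (2->1 ok)
  t4 'x' -> {0,1}, take 0 (1->0 ok)
  t5 'y' -> {2}, take 2 (0->2 ok)
  t6 'x' -> {0,1}, take 1 (2->1 ok)
  t7 'x' -> {0,1}, take 0 (1->0 ok)
  t8 'y' -> {2}, take 2 (0->2 ok)
  t9 'x' -> {0,1}, take 1 (2->1 ok)
  t10 'y' -> {2}, take 2 (1->2 ok)
  t11 'x' -> {0,1}, take 0 (2->0 ok)
  t12 'y' -> {2}, take 2 (0->2 ok)
  t13 'x' -> {0,1}, take 0 (2->0 ok)
  t14 'x' -> {0,1}, take 1 (0->1 ok)
  t15 'x' -> {0,1}, take 0 (1->0 ok)
  t16 'x' -> {0,1}, take 1 (0->1 ok)
  t17 'y' -> {2}, take 2 (1->2 ok)
  t18 'x' -> {0,1}, take 0 (2->0 ok)
  t19 'y' -> {2}, take 2 (0->2 ok)
  t20 'x' -> {0,1}, take 0 (2->0 ok)

0,1,2,1,0,2,1,0,2,1,2,0,2,0,1,0,1,2,0,2,0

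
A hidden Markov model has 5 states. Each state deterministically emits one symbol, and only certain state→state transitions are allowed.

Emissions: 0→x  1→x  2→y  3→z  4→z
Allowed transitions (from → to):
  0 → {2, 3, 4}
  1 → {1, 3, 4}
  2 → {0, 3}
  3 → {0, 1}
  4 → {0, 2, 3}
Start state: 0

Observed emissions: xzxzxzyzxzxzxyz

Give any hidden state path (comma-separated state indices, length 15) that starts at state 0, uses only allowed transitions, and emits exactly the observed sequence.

0,3,0,3,1,4,2,3,1,4,0,3,0,2,3

  0: obs=x cand={0,1} pick 0 [start]
  1: obs=z cand={3,4} pick 3 [0->3 ok]
  2: obs=x cand={0,1} pick 0 [3->0 ok]
  3: obs=z cand={3,4} pick 3 [0->3 ok]
  4: obs=x cand={0,1} pick 1 [3->1 ok]
  5: obs=z cand={3,4} pick 4 [1->4 ok]
  6: obs=y cand={2} pick 2 [4->2 ok]
  7: obs=z cand={3,4} pick 3 [2->3 ok]
  8: obs=x cand={0,1} pick 1 [3->1 ok]
  9: obs=z cand={3,4} pick 4 [1->4 ok]
  10: obs=x cand={0,1} pick 0 [4->0 ok]
  11: obs=z cand={3,4} pick 3 [0->3 ok]
  12: obs=x cand={0,1} pick 0 [3->0 ok]
  13: obs=y cand={2} pick 2 [0->2 ok]
  14: obs=z cand={3,4} pick 3 [2->3 ok]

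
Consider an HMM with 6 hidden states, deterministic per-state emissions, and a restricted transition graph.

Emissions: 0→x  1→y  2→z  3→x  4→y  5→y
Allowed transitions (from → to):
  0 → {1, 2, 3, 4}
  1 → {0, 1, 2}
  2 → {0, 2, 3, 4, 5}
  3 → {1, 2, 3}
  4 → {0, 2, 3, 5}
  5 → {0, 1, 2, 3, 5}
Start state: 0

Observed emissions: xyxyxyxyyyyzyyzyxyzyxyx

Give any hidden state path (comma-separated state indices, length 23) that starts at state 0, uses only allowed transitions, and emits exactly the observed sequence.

  pos 0: x in {0,3}, choose 0; start
  pos 1: y in {1,4,5}, choose 1; 0->1 ok
  pos 2: x in {0,3}, choose 0; 1->0 ok
  pos 3: y in {1,4,5}, choose 4; 0->4 ok
  pos 4: x in {0,3}, choose 3; 4->3 ok
  pos 5: y in {1,4,5}, choose 1; 3->1 ok
  pos 6: x in {0,3}, choose 0; 1->0 ok
  pos 7: y in {1,4,5}, choose 1; 0->1 ok
  pos 8: y in {1,4,5}, choose 1; 1->1 ok
  pos 9: y in {1,4,5}, choose 1; 1->1 ok
  pos 10: y in {1,4,5}, choose 1; 1->1 ok
  pos 11: z in {2}, choose 2; 1->2 ok
  pos 12: y in {1,4,5}, choose 5; 2->5 ok
  pos 13: y in {1,4,5}, choose 1; 5->1 ok
  pos 14: z in {2}, choose 2; 1->2 ok
  pos 15: y in {1,4,5}, choose 5; 2->5 ok
  pos 16: x in {0,3}, choose 0; 5->0 ok
  pos 17: y in {1,4,5}, choose 4; 0->4 ok
  pos 18: z in {2}, choose 2; 4->2 ok
  pos 19: y in {1,4,5}, choose 5; 2->5 ok
  pos 20: x in {0,3}, choose 0; 5->0 ok
  pos 21: y in {1,4,5}, choose 4; 0->4 ok
  pos 22: x in {0,3}, choose 0; 4->0 ok

0,1,0,4,3,1,0,1,1,1,1,2,5,1,2,5,0,4,2,5,0,4,0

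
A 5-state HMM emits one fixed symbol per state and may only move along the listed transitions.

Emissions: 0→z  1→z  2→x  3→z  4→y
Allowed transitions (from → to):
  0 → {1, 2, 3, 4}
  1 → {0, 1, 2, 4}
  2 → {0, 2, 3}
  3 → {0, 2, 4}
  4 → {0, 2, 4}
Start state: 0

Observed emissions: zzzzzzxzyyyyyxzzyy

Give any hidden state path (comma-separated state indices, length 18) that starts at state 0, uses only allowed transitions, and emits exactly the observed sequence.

0,1,0,1,0,3,2,3,4,4,4,4,4,2,0,3,4,4

  [0] z  {0,1,3}  => 0  start
  [1] z  {0,1,3}  => 1  0->1 ok
  [2] z  {0,1,3}  => 0  1->0 ok
  [3] z  {0,1,3}  => 1  0->1 ok
  [4] z  {0,1,3}  => 0  1->0 ok
  [5] z  {0,1,3}  => 3  0->3 ok
  [6] x  {2}  => 2  3->2 ok
  [7] z  {0,1,3}  => 3  2->3 ok
  [8] y  {4}  => 4  3->4 ok
  [9] y  {4}  => 4  4->4 ok
  [10] y  {4}  => 4  4->4 ok
  [11] y  {4}  => 4  4->4 ok
  [12] y  {4}  => 4  4->4 ok
  [13] x  {2}  => 2  4->2 ok
  [14] z  {0,1,3}  => 0  2->0 ok
  [15] z  {0,1,3}  => 3  0->3 ok
  [16] y  {4}  => 4  3->4 ok
  [17] y  {4}  => 4  4->4 ok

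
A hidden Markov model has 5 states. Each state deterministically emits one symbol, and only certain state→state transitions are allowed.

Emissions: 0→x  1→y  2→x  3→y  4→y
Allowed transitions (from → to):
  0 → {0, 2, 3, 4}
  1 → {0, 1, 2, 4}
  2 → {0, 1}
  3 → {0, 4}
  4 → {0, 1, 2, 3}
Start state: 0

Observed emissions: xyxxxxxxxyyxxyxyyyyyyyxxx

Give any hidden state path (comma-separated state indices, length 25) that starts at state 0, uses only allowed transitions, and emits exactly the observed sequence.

0,3,0,0,2,0,2,0,2,1,1,2,0,3,0,4,3,4,1,4,3,4,2,0,2

  0: obs=x cand={0,2} pick 0 [start]
  1: obs=y cand={1,3,4} pick 3 [0->3 ok]
  2: obs=x cand={0,2} pick 0 [3->0 ok]
  3: obs=x cand={0,2} pick 0 [0->0 ok]
  4: obs=x cand={0,2} pick 2 [0->2 ok]
  5: obs=x cand={0,2} pick 0 [2->0 ok]
  6: obs=x cand={0,2} pick 2 [0->2 ok]
  7: obs=x cand={0,2} pick 0 [2->0 ok]
  8: obs=x cand={0,2} pick 2 [0->2 ok]
  9: obs=y cand={1,3,4} pick 1 [2->1 ok]
  10: obs=y cand={1,3,4} pick 1 [1->1 ok]
  11: obs=x cand={0,2} pick 2 [1->2 ok]
  12: obs=x cand={0,2} pick 0 [2->0 ok]
  13: obs=y cand={1,3,4} pick 3 [0->3 ok]
  14: obs=x cand={0,2} pick 0 [3->0 ok]
  15: obs=y cand={1,3,4} pick 4 [0->4 ok]
  16: obs=y cand={1,3,4} pick 3 [4->3 ok]
  17: obs=y cand={1,3,4} pick 4 [3->4 ok]
  18: obs=y cand={1,3,4} pick 1 [4->1 ok]
  19: obs=y cand={1,3,4} pick 4 [1->4 ok]
  20: obs=y cand={1,3,4} pick 3 [4->3 ok]
  21: obs=y cand={1,3,4} pick 4 [3->4 ok]
  22: obs=x cand={0,2} pick 2 [4->2 ok]
  23: obs=x cand={0,2} pick 0 [2->0 ok]
  24: obs=x cand={0,2} pick 2 [0->2 ok]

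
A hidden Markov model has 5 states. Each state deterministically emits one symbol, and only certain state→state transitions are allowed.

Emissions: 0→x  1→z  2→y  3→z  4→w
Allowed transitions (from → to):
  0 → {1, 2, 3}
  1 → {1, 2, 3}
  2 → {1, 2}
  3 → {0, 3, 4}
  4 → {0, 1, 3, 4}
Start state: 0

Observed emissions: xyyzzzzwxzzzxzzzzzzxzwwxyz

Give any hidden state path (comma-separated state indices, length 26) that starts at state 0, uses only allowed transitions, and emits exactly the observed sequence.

0,2,2,1,1,1,3,4,0,1,3,3,0,1,1,1,1,3,3,0,3,4,4,0,2,1

  [0] x  {0}  => 0  start
  [1] y  {2}  => 2  0->2 ok
  [2] y  {2}  => 2  2->2 ok
  [3] z  {1,3}  => 1  2->1 ok
  [4] z  {1,3}  => 1  1->1 ok
  [5] z  {1,3}  => 1  1->1 ok
  [6] z  {1,3}  => 3  1->3 ok
  [7] w  {4}  => 4  3->4 ok
  [8] x  {0}  => 0  4->0 ok
  [9] z  {1,3}  => 1  0->1 ok
  [10] z  {1,3}  => 3  1->3 ok
  [11] z  {1,3}  => 3  3->3 ok
  [12] x  {0}  => 0  3->0 ok
  [13] z  {1,3}  => 1  0->1 ok
  [14] z  {1,3}  => 1  1->1 ok
  [15] z  {1,3}  => 1  1->1 ok
  [16] z  {1,3}  => 1  1->1 ok
  [17] z  {1,3}  => 3  1->3 ok
  [18] z  {1,3}  => 3  3->3 ok
  [19] x  {0}  => 0  3->0 ok
  [20] z  {1,3}  => 3  0->3 ok
  [21] w  {4}  => 4  3->4 ok
  [22] w  {4}  => 4  4->4 ok
  [23] x  {0}  => 0  4->0 ok
  [24] y  {2}  => 2  0->2 ok
  [25] z  {1,3}  => 1  2->1 ok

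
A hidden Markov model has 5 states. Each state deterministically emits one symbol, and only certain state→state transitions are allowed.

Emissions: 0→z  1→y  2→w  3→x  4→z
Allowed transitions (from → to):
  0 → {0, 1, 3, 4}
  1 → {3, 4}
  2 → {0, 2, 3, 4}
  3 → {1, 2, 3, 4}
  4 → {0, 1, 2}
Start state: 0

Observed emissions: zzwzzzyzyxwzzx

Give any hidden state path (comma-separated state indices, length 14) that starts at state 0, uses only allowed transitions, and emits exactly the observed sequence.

  0: obs=z cand={0,4} pick 0 [start]
  1: obs=z cand={0,4} pick 4 [0->4 ok]
  2: obs=w cand={2} pick 2 [4->2 ok]
  3: obs=z cand={0,4} pick 0 [2->0 ok]
  4: obs=z cand={0,4} pick 0 [0->0 ok]
  5: obs=z cand={0,4} pick 4 [0->4 ok]
  6: obs=y cand={1} pick 1 [4->1 ok]
  7: obs=z cand={0,4} pick 4 [1->4 ok]
  8: obs=y cand={1} pick 1 [4->1 ok]
  9: obs=x cand={3} pick 3 [1->3 ok]
  10: obs=w cand={2} pick 2 [3->2 ok]
  11: obs=z cand={0,4} pick 0 [2->0 ok]
  12: obs=z cand={0,4} pick 0 [0->0 ok]
  13: obs=x cand={3} pick 3 [0->3 ok]

0,4,2,0,0,4,1,4,1,3,2,0,0,3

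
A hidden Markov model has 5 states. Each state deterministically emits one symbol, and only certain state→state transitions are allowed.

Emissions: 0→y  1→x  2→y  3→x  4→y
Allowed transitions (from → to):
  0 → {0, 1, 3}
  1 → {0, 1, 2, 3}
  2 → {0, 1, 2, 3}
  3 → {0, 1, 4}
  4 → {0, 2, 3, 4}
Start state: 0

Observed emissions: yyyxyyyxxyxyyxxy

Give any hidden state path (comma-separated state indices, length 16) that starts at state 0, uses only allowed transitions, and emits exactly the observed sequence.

  pos 0: y in {0,2,4}, choose 0; start
  pos 1: y in {0,2,4}, choose 0; 0->0 ok
  pos 2: y in {0,2,4}, choose 0; 0->0 ok
  pos 3: x in {1,3}, choose 3; 0->3 ok
  pos 4: y in {0,2,4}, choose 4; 3->4 ok
  pos 5: y in {0,2,4}, choose 0; 4->0 ok
  pos 6: y in {0,2,4}, choose 0; 0->0 ok
  pos 7: x in {1,3}, choose 1; 0->1 ok
  pos 8: x in {1,3}, choose 3; 1->3 ok
  pos 9: y in {0,2,4}, choose 4; 3->4 ok
  pos 10: x in {1,3}, choose 3; 4->3 ok
  pos 11: y in {0,2,4}, choose 4; 3->4 ok
  pos 12: y in {0,2,4}, choose 0; 4->0 ok
  pos 13: x in {1,3}, choose 1; 0->1 ok
  pos 14: x in {1,3}, choose 3; 1->3 ok
  pos 15: y in {0,2,4}, choose 0; 3->0 ok

0,0,0,3,4,0,0,1,3,4,3,4,0,1,3,0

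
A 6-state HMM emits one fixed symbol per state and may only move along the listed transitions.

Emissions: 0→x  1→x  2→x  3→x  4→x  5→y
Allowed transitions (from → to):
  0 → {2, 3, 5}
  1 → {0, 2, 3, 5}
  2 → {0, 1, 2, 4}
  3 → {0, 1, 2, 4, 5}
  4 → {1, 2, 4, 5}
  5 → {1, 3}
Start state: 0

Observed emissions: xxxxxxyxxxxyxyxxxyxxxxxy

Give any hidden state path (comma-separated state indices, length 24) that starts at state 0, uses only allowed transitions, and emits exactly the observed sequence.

0,3,1,0,2,0,5,3,2,1,0,5,1,5,3,2,0,5,3,4,4,4,1,5

  t0 'x' -> {0,1,2,3,4}, take 0 (start)
  t1 'x' -> {0,1,2,3,4}, take 3 (0->3 ok)
  t2 'x' -> {0,1,2,3,4}, take 1 (3->1 ok)
  t3 'x' -> {0,1,2,3,4}, take 0 (1->0 ok)
  t4 'x' -> {0,1,2,3,4}, take 2 (0->2 ok)
  t5 'x' -> {0,1,2,3,4}, take 0 (2->0 ok)
  t6 'y' -> {5}, take 5 (0->5 ok)
  t7 'x' -> {0,1,2,3,4}, take 3 (5->3 ok)
  t8 'x' -> {0,1,2,3,4}, take 2 (3->2 ok)
  t9 'x' -> {0,1,2,3,4}, take 1 (2->1 ok)
  t10 'x' -> {0,1,2,3,4}, take 0 (1->0 ok)
  t11 'y' -> {5}, take 5 (0->5 ok)
  t12 'x' -> {0,1,2,3,4}, take 1 (5->1 ok)
  t13 'y' -> {5}, take 5 (1->5 ok)
  t14 'x' -> {0,1,2,3,4}, take 3 (5->3 ok)
  t15 'x' -> {0,1,2,3,4}, take 2 (3->2 ok)
  t16 'x' -> {0,1,2,3,4}, take 0 (2->0 ok)
  t17 'y' -> {5}, take 5 (0->5 ok)
  t18 'x' -> {0,1,2,3,4}, take 3 (5->3 ok)
  t19 'x' -> {0,1,2,3,4}, take 4 (3->4 ok)
  t20 'x' -> {0,1,2,3,4}, take 4 (4->4 ok)
  t21 'x' -> {0,1,2,3,4}, take 4 (4->4 ok)
  t22 'x' -> {0,1,2,3,4}, take 1 (4->1 ok)
  t23 'y' -> {5}, take 5 (1->5 ok)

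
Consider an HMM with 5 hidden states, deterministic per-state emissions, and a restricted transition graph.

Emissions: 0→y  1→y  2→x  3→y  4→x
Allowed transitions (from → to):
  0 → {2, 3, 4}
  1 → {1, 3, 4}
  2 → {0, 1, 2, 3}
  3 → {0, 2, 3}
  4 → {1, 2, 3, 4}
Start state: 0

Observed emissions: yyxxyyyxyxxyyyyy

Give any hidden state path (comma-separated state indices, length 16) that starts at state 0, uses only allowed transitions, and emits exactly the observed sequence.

  0: obs=y cand={0,1,3} pick 0 [start]
  1: obs=y cand={0,1,3} pick 3 [0->3 ok]
  2: obs=x cand={2,4} pick 2 [3->2 ok]
  3: obs=x cand={2,4} pick 2 [2->2 ok]
  4: obs=y cand={0,1,3} pick 1 [2->1 ok]
  5: obs=y cand={0,1,3} pick 3 [1->3 ok]
  6: obs=y cand={0,1,3} pick 0 [3->0 ok]
  7: obs=x cand={2,4} pick 2 [0->2 ok]
  8: obs=y cand={0,1,3} pick 0 [2->0 ok]
  9: obs=x cand={2,4} pick 4 [0->4 ok]
  10: obs=x cand={2,4} pick 4 [4->4 ok]
  11: obs=y cand={0,1,3} pick 1 [4->1 ok]
  12: obs=y cand={0,1,3} pick 1 [1->1 ok]
  13: obs=y cand={0,1,3} pick 1 [1->1 ok]
  14: obs=y cand={0,1,3} pick 1 [1->1 ok]
  15: obs=y cand={0,1,3} pick 3 [1->3 ok]

0,3,2,2,1,3,0,2,0,4,4,1,1,1,1,3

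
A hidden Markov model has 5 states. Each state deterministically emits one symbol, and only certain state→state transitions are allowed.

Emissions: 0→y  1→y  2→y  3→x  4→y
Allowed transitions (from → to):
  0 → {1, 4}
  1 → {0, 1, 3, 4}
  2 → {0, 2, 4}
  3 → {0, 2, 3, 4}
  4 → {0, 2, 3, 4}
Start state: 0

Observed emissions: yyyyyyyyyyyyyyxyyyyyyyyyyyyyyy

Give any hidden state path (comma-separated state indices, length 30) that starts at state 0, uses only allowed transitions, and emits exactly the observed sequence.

0,4,0,1,0,1,1,4,4,0,4,4,0,1,3,2,2,2,0,1,0,4,4,4,4,2,2,4,0,4

  0: obs=y cand={0,1,2,4} pick 0 [start]
  1: obs=y cand={0,1,2,4} pick 4 [0->4 ok]
  2: obs=y cand={0,1,2,4} pick 0 [4->0 ok]
  3: obs=y cand={0,1,2,4} pick 1 [0->1 ok]
  4: obs=y cand={0,1,2,4} pick 0 [1->0 ok]
  5: obs=y cand={0,1,2,4} pick 1 [0->1 ok]
  6: obs=y cand={0,1,2,4} pick 1 [1->1 ok]
  7: obs=y cand={0,1,2,4} pick 4 [1->4 ok]
  8: obs=y cand={0,1,2,4} pick 4 [4->4 ok]
  9: obs=y cand={0,1,2,4} pick 0 [4->0 ok]
  10: obs=y cand={0,1,2,4} pick 4 [0->4 ok]
  11: obs=y cand={0,1,2,4} pick 4 [4->4 ok]
  12: obs=y cand={0,1,2,4} pick 0 [4->0 ok]
  13: obs=y cand={0,1,2,4} pick 1 [0->1 ok]
  14: obs=x cand={3} pick 3 [1->3 ok]
  15: obs=y cand={0,1,2,4} pick 2 [3->2 ok]
  16: obs=y cand={0,1,2,4} pick 2 [2->2 ok]
  17: obs=y cand={0,1,2,4} pick 2 [2->2 ok]
  18: obs=y cand={0,1,2,4} pick 0 [2->0 ok]
  19: obs=y cand={0,1,2,4} pick 1 [0->1 ok]
  20: obs=y cand={0,1,2,4} pick 0 [1->0 ok]
  21: obs=y cand={0,1,2,4} pick 4 [0->4 ok]
  22: obs=y cand={0,1,2,4} pick 4 [4->4 ok]
  23: obs=y cand={0,1,2,4} pick 4 [4->4 ok]
  24: obs=y cand={0,1,2,4} pick 4 [4->4 ok]
  25: obs=y cand={0,1,2,4} pick 2 [4->2 ok]
  26: obs=y cand={0,1,2,4} pick 2 [2->2 ok]
  27: obs=y cand={0,1,2,4} pick 4 [2->4 ok]
  28: obs=y cand={0,1,2,4} pick 0 [4->0 ok]
  29: obs=y cand={0,1,2,4} pick 4 [0->4 ok]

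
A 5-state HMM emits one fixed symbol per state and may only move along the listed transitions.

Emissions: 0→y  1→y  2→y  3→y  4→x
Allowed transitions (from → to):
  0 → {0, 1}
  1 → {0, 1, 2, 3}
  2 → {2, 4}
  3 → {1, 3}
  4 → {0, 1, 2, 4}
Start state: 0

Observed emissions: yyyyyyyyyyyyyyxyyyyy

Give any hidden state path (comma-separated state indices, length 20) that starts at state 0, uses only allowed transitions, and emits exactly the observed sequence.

0,1,0,0,1,1,1,0,0,1,2,2,2,2,4,1,0,0,0,1

  [0] y  {0,1,2,3}  => 0  start
  [1] y  {0,1,2,3}  => 1  0->1 ok
  [2] y  {0,1,2,3}  => 0  1->0 ok
  [3] y  {0,1,2,3}  => 0  0->0 ok
  [4] y  {0,1,2,3}  => 1  0->1 ok
  [5] y  {0,1,2,3}  => 1  1->1 ok
  [6] y  {0,1,2,3}  => 1  1->1 ok
  [7] y  {0,1,2,3}  => 0  1->0 ok
  [8] y  {0,1,2,3}  => 0  0->0 ok
  [9] y  {0,1,2,3}  => 1  0->1 ok
  [10] y  {0,1,2,3}  => 2  1->2 ok
  [11] y  {0,1,2,3}  => 2  2->2 ok
  [12] y  {0,1,2,3}  => 2  2->2 ok
  [13] y  {0,1,2,3}  => 2  2->2 ok
  [14] x  {4}  => 4  2->4 ok
  [15] y  {0,1,2,3}  => 1  4->1 ok
  [16] y  {0,1,2,3}  => 0  1->0 ok
  [17] y  {0,1,2,3}  => 0  0->0 ok
  [18] y  {0,1,2,3}  => 0  0->0 ok
  [19] y  {0,1,2,3}  => 1  0->1 ok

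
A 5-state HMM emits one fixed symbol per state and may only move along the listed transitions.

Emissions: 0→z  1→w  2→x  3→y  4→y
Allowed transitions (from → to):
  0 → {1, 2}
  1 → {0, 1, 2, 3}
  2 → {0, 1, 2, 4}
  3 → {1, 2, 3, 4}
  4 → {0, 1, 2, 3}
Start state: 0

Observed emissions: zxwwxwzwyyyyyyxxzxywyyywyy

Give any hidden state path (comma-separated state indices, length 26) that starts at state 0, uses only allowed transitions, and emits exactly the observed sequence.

0,2,1,1,2,1,0,1,3,3,3,3,3,4,2,2,0,2,4,1,3,3,3,1,3,3

  [0] z  {0}  => 0  start
  [1] x  {2}  => 2  0->2 ok
  [2] w  {1}  => 1  2->1 ok
  [3] w  {1}  => 1  1->1 ok
  [4] x  {2}  => 2  1->2 ok
  [5] w  {1}  => 1  2->1 ok
  [6] z  {0}  => 0  1->0 ok
  [7] w  {1}  => 1  0->1 ok
  [8] y  {3,4}  => 3  1->3 ok
  [9] y  {3,4}  => 3  3->3 ok
  [10] y  {3,4}  => 3  3->3 ok
  [11] y  {3,4}  => 3  3->3 ok
  [12] y  {3,4}  => 3  3->3 ok
  [13] y  {3,4}  => 4  3->4 ok
  [14] x  {2}  => 2  4->2 ok
  [15] x  {2}  => 2  2->2 ok
  [16] z  {0}  => 0  2->0 ok
  [17] x  {2}  => 2  0->2 ok
  [18] y  {3,4}  => 4  2->4 ok
  [19] w  {1}  => 1  4->1 ok
  [20] y  {3,4}  => 3  1->3 ok
  [21] y  {3,4}  => 3  3->3 ok
  [22] y  {3,4}  => 3  3->3 ok
  [23] w  {1}  => 1  3->1 ok
  [24] y  {3,4}  => 3  1->3 ok
  [25] y  {3,4}  => 3  3->3 ok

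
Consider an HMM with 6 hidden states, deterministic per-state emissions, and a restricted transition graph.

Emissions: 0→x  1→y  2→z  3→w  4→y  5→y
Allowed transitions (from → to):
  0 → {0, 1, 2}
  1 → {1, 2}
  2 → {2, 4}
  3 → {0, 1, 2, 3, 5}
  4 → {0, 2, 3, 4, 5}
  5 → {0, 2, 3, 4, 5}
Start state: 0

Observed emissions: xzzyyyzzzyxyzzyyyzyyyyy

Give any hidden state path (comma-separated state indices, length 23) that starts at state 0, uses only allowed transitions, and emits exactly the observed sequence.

0,2,2,4,4,5,2,2,2,4,0,1,2,2,4,4,5,2,4,5,4,4,5

  pos 0: x in {0}, choose 0; start
  pos 1: z in {2}, choose 2; 0->2 ok
  pos 2: z in {2}, choose 2; 2->2 ok
  pos 3: y in {1,4,5}, choose 4; 2->4 ok
  pos 4: y in {1,4,5}, choose 4; 4->4 ok
  pos 5: y in {1,4,5}, choose 5; 4->5 ok
  pos 6: z in {2}, choose 2; 5->2 ok
  pos 7: z in {2}, choose 2; 2->2 ok
  pos 8: z in {2}, choose 2; 2->2 ok
  pos 9: y in {1,4,5}, choose 4; 2->4 ok
  pos 10: x in {0}, choose 0; 4->0 ok
  pos 11: y in {1,4,5}, choose 1; 0->1 ok
  pos 12: z in {2}, choose 2; 1->2 ok
  pos 13: z in {2}, choose 2; 2->2 ok
  pos 14: y in {1,4,5}, choose 4; 2->4 ok
  pos 15: y in {1,4,5}, choose 4; 4->4 ok
  pos 16: y in {1,4,5}, choose 5; 4->5 ok
  pos 17: z in {2}, choose 2; 5->2 ok
  pos 18: y in {1,4,5}, choose 4; 2->4 ok
  pos 19: y in {1,4,5}, choose 5; 4->5 ok
  pos 20: y in {1,4,5}, choose 4; 5->4 ok
  pos 21: y in {1,4,5}, choose 4; 4->4 ok
  pos 22: y in {1,4,5}, choose 5; 4->5 ok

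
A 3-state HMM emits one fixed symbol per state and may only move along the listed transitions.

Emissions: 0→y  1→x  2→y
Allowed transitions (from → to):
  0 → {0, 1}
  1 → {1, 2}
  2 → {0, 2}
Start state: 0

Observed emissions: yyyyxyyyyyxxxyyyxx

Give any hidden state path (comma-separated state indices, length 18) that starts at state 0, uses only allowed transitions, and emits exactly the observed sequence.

  t0 'y' -> {0,2}, take 0 (start)
  t1 'y' -> {0,2}, take 0 (0->0 ok)
  t2 'y' -> {0,2}, take 0 (0->0 ok)
  t3 'y' -> {0,2}, take 0 (0->0 ok)
  t4 'x' -> {1}, take 1 (0->1 ok)
  t5 'y' -> {0,2}, take 2 (1->2 ok)
  t6 'y' -> {0,2}, take 2 (2->2 ok)
  t7 'y' -> {0,2}, take 2 (2->2 ok)
  t8 'y' -> {0,2}, take 2 (2->2 ok)
  t9 'y' -> {0,2}, take 0 (2->0 ok)
  t10 'x' -> {1}, take 1 (0->1 ok)
  t11 'x' -> {1}, take 1 (1->1 ok)
  t12 'x' -> {1}, take 1 (1->1 ok)
  t13 'y' -> {0,2}, take 2 (1->2 ok)
  t14 'y' -> {0,2}, take 2 (2->2 ok)
  t15 'y' -> {0,2}, take 0 (2->0 ok)
  t16 'x' -> {1}, take 1 (0->1 ok)
  t17 'x' -> {1}, take 1 (1->1 ok)

0,0,0,0,1,2,2,2,2,0,1,1,1,2,2,0,1,1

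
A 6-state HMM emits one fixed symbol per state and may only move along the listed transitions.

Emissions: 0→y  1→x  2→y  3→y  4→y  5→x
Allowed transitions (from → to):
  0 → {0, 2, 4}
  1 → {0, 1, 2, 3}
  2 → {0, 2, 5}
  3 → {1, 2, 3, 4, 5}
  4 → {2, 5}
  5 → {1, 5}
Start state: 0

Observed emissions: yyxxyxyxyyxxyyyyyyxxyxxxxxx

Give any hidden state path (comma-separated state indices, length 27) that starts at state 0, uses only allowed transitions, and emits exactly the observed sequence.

0,2,5,1,3,1,3,1,3,4,5,1,2,0,0,2,0,4,5,1,2,5,5,5,5,5,1

  [0] y  {0,2,3,4}  => 0  start
  [1] y  {0,2,3,4}  => 2  0->2 ok
  [2] x  {1,5}  => 5  2->5 ok
  [3] x  {1,5}  => 1  5->1 ok
  [4] y  {0,2,3,4}  => 3  1->3 ok
  [5] x  {1,5}  => 1  3->1 ok
  [6] y  {0,2,3,4}  => 3  1->3 ok
  [7] x  {1,5}  => 1  3->1 ok
  [8] y  {0,2,3,4}  => 3  1->3 ok
  [9] y  {0,2,3,4}  => 4  3->4 ok
  [10] x  {1,5}  => 5  4->5 ok
  [11] x  {1,5}  => 1  5->1 ok
  [12] y  {0,2,3,4}  => 2  1->2 ok
  [13] y  {0,2,3,4}  => 0  2->0 ok
  [14] y  {0,2,3,4}  => 0  0->0 ok
  [15] y  {0,2,3,4}  => 2  0->2 ok
  [16] y  {0,2,3,4}  => 0  2->0 ok
  [17] y  {0,2,3,4}  => 4  0->4 ok
  [18] x  {1,5}  => 5  4->5 ok
  [19] x  {1,5}  => 1  5->1 ok
  [20] y  {0,2,3,4}  => 2  1->2 ok
  [21] x  {1,5}  => 5  2->5 ok
  [22] x  {1,5}  => 5  5->5 ok
  [23] x  {1,5}  => 5  5->5 ok
  [24] x  {1,5}  => 5  5->5 ok
  [25] x  {1,5}  => 5  5->5 ok
  [26] x  {1,5}  => 1  5->1 ok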